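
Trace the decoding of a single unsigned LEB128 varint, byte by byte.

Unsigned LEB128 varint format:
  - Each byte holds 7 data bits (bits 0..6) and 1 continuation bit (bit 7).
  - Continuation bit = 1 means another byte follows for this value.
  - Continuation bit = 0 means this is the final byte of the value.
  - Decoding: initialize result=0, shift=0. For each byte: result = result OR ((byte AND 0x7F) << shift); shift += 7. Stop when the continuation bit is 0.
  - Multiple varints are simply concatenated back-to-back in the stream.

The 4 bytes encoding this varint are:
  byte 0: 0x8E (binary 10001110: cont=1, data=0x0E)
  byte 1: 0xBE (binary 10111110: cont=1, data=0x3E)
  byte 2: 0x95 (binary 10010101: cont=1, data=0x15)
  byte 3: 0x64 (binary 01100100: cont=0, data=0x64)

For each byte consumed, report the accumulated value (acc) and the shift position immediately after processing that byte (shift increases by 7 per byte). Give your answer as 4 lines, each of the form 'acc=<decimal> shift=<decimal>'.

Answer: acc=14 shift=7
acc=7950 shift=14
acc=352014 shift=21
acc=210067214 shift=28

Derivation:
byte 0=0x8E: payload=0x0E=14, contrib = 14<<0 = 14; acc -> 14, shift -> 7
byte 1=0xBE: payload=0x3E=62, contrib = 62<<7 = 7936; acc -> 7950, shift -> 14
byte 2=0x95: payload=0x15=21, contrib = 21<<14 = 344064; acc -> 352014, shift -> 21
byte 3=0x64: payload=0x64=100, contrib = 100<<21 = 209715200; acc -> 210067214, shift -> 28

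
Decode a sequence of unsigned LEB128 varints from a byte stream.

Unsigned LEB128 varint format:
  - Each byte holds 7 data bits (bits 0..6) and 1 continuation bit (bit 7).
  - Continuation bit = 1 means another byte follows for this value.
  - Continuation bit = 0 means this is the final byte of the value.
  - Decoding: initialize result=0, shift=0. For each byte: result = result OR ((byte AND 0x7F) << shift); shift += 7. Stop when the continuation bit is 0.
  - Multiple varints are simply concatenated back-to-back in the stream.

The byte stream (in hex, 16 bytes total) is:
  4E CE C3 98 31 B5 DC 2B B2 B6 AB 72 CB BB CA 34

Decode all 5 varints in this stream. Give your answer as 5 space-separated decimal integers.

  byte[0]=0x4E cont=0 payload=0x4E=78: acc |= 78<<0 -> acc=78 shift=7 [end]
Varint 1: bytes[0:1] = 4E -> value 78 (1 byte(s))
  byte[1]=0xCE cont=1 payload=0x4E=78: acc |= 78<<0 -> acc=78 shift=7
  byte[2]=0xC3 cont=1 payload=0x43=67: acc |= 67<<7 -> acc=8654 shift=14
  byte[3]=0x98 cont=1 payload=0x18=24: acc |= 24<<14 -> acc=401870 shift=21
  byte[4]=0x31 cont=0 payload=0x31=49: acc |= 49<<21 -> acc=103162318 shift=28 [end]
Varint 2: bytes[1:5] = CE C3 98 31 -> value 103162318 (4 byte(s))
  byte[5]=0xB5 cont=1 payload=0x35=53: acc |= 53<<0 -> acc=53 shift=7
  byte[6]=0xDC cont=1 payload=0x5C=92: acc |= 92<<7 -> acc=11829 shift=14
  byte[7]=0x2B cont=0 payload=0x2B=43: acc |= 43<<14 -> acc=716341 shift=21 [end]
Varint 3: bytes[5:8] = B5 DC 2B -> value 716341 (3 byte(s))
  byte[8]=0xB2 cont=1 payload=0x32=50: acc |= 50<<0 -> acc=50 shift=7
  byte[9]=0xB6 cont=1 payload=0x36=54: acc |= 54<<7 -> acc=6962 shift=14
  byte[10]=0xAB cont=1 payload=0x2B=43: acc |= 43<<14 -> acc=711474 shift=21
  byte[11]=0x72 cont=0 payload=0x72=114: acc |= 114<<21 -> acc=239786802 shift=28 [end]
Varint 4: bytes[8:12] = B2 B6 AB 72 -> value 239786802 (4 byte(s))
  byte[12]=0xCB cont=1 payload=0x4B=75: acc |= 75<<0 -> acc=75 shift=7
  byte[13]=0xBB cont=1 payload=0x3B=59: acc |= 59<<7 -> acc=7627 shift=14
  byte[14]=0xCA cont=1 payload=0x4A=74: acc |= 74<<14 -> acc=1220043 shift=21
  byte[15]=0x34 cont=0 payload=0x34=52: acc |= 52<<21 -> acc=110271947 shift=28 [end]
Varint 5: bytes[12:16] = CB BB CA 34 -> value 110271947 (4 byte(s))

Answer: 78 103162318 716341 239786802 110271947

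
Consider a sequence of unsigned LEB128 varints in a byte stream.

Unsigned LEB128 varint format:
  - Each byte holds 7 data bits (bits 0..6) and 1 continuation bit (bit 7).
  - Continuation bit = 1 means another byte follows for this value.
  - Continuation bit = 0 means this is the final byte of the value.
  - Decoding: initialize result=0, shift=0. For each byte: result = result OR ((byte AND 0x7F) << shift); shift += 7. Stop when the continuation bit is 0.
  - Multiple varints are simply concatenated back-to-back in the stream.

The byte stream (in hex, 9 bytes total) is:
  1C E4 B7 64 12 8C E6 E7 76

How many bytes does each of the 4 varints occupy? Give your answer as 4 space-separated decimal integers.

Answer: 1 3 1 4

Derivation:
  byte[0]=0x1C cont=0 payload=0x1C=28: acc |= 28<<0 -> acc=28 shift=7 [end]
Varint 1: bytes[0:1] = 1C -> value 28 (1 byte(s))
  byte[1]=0xE4 cont=1 payload=0x64=100: acc |= 100<<0 -> acc=100 shift=7
  byte[2]=0xB7 cont=1 payload=0x37=55: acc |= 55<<7 -> acc=7140 shift=14
  byte[3]=0x64 cont=0 payload=0x64=100: acc |= 100<<14 -> acc=1645540 shift=21 [end]
Varint 2: bytes[1:4] = E4 B7 64 -> value 1645540 (3 byte(s))
  byte[4]=0x12 cont=0 payload=0x12=18: acc |= 18<<0 -> acc=18 shift=7 [end]
Varint 3: bytes[4:5] = 12 -> value 18 (1 byte(s))
  byte[5]=0x8C cont=1 payload=0x0C=12: acc |= 12<<0 -> acc=12 shift=7
  byte[6]=0xE6 cont=1 payload=0x66=102: acc |= 102<<7 -> acc=13068 shift=14
  byte[7]=0xE7 cont=1 payload=0x67=103: acc |= 103<<14 -> acc=1700620 shift=21
  byte[8]=0x76 cont=0 payload=0x76=118: acc |= 118<<21 -> acc=249164556 shift=28 [end]
Varint 4: bytes[5:9] = 8C E6 E7 76 -> value 249164556 (4 byte(s))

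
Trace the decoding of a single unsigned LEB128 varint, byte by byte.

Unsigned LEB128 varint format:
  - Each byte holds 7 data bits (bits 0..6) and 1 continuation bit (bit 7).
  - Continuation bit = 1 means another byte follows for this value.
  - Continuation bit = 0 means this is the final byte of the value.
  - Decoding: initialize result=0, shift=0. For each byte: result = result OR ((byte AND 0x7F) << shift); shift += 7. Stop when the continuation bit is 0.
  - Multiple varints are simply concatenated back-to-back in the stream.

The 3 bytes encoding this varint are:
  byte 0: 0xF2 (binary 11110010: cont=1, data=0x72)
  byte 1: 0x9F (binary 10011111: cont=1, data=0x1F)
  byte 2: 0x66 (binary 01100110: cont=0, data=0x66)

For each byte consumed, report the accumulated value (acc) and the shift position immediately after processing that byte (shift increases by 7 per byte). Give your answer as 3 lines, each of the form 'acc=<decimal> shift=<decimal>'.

Answer: acc=114 shift=7
acc=4082 shift=14
acc=1675250 shift=21

Derivation:
byte 0=0xF2: payload=0x72=114, contrib = 114<<0 = 114; acc -> 114, shift -> 7
byte 1=0x9F: payload=0x1F=31, contrib = 31<<7 = 3968; acc -> 4082, shift -> 14
byte 2=0x66: payload=0x66=102, contrib = 102<<14 = 1671168; acc -> 1675250, shift -> 21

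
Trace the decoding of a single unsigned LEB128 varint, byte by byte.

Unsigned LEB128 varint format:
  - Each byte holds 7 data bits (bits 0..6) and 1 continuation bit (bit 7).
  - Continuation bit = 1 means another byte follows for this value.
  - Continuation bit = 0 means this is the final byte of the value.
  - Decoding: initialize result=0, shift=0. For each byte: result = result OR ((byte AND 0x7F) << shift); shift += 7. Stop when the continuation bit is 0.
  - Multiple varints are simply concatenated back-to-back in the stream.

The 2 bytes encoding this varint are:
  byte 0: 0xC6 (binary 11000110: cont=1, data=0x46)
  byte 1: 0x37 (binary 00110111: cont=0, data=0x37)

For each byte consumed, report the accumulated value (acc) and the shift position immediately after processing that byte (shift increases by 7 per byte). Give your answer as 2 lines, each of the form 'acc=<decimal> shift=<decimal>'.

Answer: acc=70 shift=7
acc=7110 shift=14

Derivation:
byte 0=0xC6: payload=0x46=70, contrib = 70<<0 = 70; acc -> 70, shift -> 7
byte 1=0x37: payload=0x37=55, contrib = 55<<7 = 7040; acc -> 7110, shift -> 14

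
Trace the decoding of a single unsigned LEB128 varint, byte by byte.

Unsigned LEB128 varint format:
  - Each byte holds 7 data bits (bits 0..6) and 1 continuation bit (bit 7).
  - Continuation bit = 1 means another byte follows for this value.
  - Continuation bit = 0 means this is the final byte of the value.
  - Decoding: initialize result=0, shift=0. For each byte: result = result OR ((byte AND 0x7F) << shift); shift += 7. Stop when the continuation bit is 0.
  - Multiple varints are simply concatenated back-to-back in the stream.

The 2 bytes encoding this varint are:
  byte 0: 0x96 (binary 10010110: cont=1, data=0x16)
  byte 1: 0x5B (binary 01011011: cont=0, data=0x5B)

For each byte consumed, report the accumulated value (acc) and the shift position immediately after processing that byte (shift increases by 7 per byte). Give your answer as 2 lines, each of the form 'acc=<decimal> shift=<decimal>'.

Answer: acc=22 shift=7
acc=11670 shift=14

Derivation:
byte 0=0x96: payload=0x16=22, contrib = 22<<0 = 22; acc -> 22, shift -> 7
byte 1=0x5B: payload=0x5B=91, contrib = 91<<7 = 11648; acc -> 11670, shift -> 14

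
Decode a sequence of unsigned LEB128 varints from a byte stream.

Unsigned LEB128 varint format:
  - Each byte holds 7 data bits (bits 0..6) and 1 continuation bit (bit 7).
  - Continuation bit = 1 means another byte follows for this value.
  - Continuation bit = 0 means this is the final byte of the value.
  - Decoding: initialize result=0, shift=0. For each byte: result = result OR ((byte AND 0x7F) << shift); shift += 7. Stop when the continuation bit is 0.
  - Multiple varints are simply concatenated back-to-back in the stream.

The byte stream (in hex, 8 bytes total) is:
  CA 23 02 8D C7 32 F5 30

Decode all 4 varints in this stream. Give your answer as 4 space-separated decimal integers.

Answer: 4554 2 828301 6261

Derivation:
  byte[0]=0xCA cont=1 payload=0x4A=74: acc |= 74<<0 -> acc=74 shift=7
  byte[1]=0x23 cont=0 payload=0x23=35: acc |= 35<<7 -> acc=4554 shift=14 [end]
Varint 1: bytes[0:2] = CA 23 -> value 4554 (2 byte(s))
  byte[2]=0x02 cont=0 payload=0x02=2: acc |= 2<<0 -> acc=2 shift=7 [end]
Varint 2: bytes[2:3] = 02 -> value 2 (1 byte(s))
  byte[3]=0x8D cont=1 payload=0x0D=13: acc |= 13<<0 -> acc=13 shift=7
  byte[4]=0xC7 cont=1 payload=0x47=71: acc |= 71<<7 -> acc=9101 shift=14
  byte[5]=0x32 cont=0 payload=0x32=50: acc |= 50<<14 -> acc=828301 shift=21 [end]
Varint 3: bytes[3:6] = 8D C7 32 -> value 828301 (3 byte(s))
  byte[6]=0xF5 cont=1 payload=0x75=117: acc |= 117<<0 -> acc=117 shift=7
  byte[7]=0x30 cont=0 payload=0x30=48: acc |= 48<<7 -> acc=6261 shift=14 [end]
Varint 4: bytes[6:8] = F5 30 -> value 6261 (2 byte(s))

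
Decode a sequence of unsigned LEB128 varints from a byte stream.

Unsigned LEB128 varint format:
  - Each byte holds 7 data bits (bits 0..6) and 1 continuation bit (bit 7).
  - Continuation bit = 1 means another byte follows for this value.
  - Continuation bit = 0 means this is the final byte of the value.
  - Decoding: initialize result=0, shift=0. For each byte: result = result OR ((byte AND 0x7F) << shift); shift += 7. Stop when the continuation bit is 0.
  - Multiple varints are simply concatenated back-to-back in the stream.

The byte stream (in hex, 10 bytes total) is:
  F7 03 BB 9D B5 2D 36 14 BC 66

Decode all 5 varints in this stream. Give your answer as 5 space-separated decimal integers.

  byte[0]=0xF7 cont=1 payload=0x77=119: acc |= 119<<0 -> acc=119 shift=7
  byte[1]=0x03 cont=0 payload=0x03=3: acc |= 3<<7 -> acc=503 shift=14 [end]
Varint 1: bytes[0:2] = F7 03 -> value 503 (2 byte(s))
  byte[2]=0xBB cont=1 payload=0x3B=59: acc |= 59<<0 -> acc=59 shift=7
  byte[3]=0x9D cont=1 payload=0x1D=29: acc |= 29<<7 -> acc=3771 shift=14
  byte[4]=0xB5 cont=1 payload=0x35=53: acc |= 53<<14 -> acc=872123 shift=21
  byte[5]=0x2D cont=0 payload=0x2D=45: acc |= 45<<21 -> acc=95243963 shift=28 [end]
Varint 2: bytes[2:6] = BB 9D B5 2D -> value 95243963 (4 byte(s))
  byte[6]=0x36 cont=0 payload=0x36=54: acc |= 54<<0 -> acc=54 shift=7 [end]
Varint 3: bytes[6:7] = 36 -> value 54 (1 byte(s))
  byte[7]=0x14 cont=0 payload=0x14=20: acc |= 20<<0 -> acc=20 shift=7 [end]
Varint 4: bytes[7:8] = 14 -> value 20 (1 byte(s))
  byte[8]=0xBC cont=1 payload=0x3C=60: acc |= 60<<0 -> acc=60 shift=7
  byte[9]=0x66 cont=0 payload=0x66=102: acc |= 102<<7 -> acc=13116 shift=14 [end]
Varint 5: bytes[8:10] = BC 66 -> value 13116 (2 byte(s))

Answer: 503 95243963 54 20 13116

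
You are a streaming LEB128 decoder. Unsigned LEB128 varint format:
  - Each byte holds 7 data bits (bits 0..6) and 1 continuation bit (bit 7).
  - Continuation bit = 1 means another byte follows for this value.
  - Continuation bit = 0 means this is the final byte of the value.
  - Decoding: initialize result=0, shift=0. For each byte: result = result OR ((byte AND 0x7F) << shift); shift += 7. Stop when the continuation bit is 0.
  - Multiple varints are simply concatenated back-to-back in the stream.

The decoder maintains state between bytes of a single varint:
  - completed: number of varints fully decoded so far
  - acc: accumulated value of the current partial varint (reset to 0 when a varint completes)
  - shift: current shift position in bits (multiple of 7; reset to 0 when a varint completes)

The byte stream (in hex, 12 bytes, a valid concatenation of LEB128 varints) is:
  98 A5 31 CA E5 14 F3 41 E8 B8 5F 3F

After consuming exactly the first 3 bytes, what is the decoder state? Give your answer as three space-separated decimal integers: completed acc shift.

Answer: 1 0 0

Derivation:
byte[0]=0x98 cont=1 payload=0x18: acc |= 24<<0 -> completed=0 acc=24 shift=7
byte[1]=0xA5 cont=1 payload=0x25: acc |= 37<<7 -> completed=0 acc=4760 shift=14
byte[2]=0x31 cont=0 payload=0x31: varint #1 complete (value=807576); reset -> completed=1 acc=0 shift=0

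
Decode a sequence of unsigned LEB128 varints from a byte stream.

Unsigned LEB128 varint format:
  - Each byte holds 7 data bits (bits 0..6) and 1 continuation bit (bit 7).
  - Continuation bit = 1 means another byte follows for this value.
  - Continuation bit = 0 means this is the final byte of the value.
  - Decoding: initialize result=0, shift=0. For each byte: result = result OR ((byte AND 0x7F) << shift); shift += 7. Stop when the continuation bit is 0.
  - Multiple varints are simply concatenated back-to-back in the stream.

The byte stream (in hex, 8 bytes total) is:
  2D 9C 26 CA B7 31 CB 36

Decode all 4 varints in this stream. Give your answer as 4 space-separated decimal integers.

Answer: 45 4892 809930 6987

Derivation:
  byte[0]=0x2D cont=0 payload=0x2D=45: acc |= 45<<0 -> acc=45 shift=7 [end]
Varint 1: bytes[0:1] = 2D -> value 45 (1 byte(s))
  byte[1]=0x9C cont=1 payload=0x1C=28: acc |= 28<<0 -> acc=28 shift=7
  byte[2]=0x26 cont=0 payload=0x26=38: acc |= 38<<7 -> acc=4892 shift=14 [end]
Varint 2: bytes[1:3] = 9C 26 -> value 4892 (2 byte(s))
  byte[3]=0xCA cont=1 payload=0x4A=74: acc |= 74<<0 -> acc=74 shift=7
  byte[4]=0xB7 cont=1 payload=0x37=55: acc |= 55<<7 -> acc=7114 shift=14
  byte[5]=0x31 cont=0 payload=0x31=49: acc |= 49<<14 -> acc=809930 shift=21 [end]
Varint 3: bytes[3:6] = CA B7 31 -> value 809930 (3 byte(s))
  byte[6]=0xCB cont=1 payload=0x4B=75: acc |= 75<<0 -> acc=75 shift=7
  byte[7]=0x36 cont=0 payload=0x36=54: acc |= 54<<7 -> acc=6987 shift=14 [end]
Varint 4: bytes[6:8] = CB 36 -> value 6987 (2 byte(s))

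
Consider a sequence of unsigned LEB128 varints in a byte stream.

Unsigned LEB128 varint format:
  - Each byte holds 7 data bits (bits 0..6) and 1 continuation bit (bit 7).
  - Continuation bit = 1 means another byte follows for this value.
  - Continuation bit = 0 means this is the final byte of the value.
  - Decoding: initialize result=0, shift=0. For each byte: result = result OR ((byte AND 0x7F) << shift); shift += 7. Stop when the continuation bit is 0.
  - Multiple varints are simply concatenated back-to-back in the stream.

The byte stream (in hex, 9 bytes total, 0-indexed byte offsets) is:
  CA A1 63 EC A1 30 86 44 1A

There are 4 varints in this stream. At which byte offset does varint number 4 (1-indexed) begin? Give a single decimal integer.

  byte[0]=0xCA cont=1 payload=0x4A=74: acc |= 74<<0 -> acc=74 shift=7
  byte[1]=0xA1 cont=1 payload=0x21=33: acc |= 33<<7 -> acc=4298 shift=14
  byte[2]=0x63 cont=0 payload=0x63=99: acc |= 99<<14 -> acc=1626314 shift=21 [end]
Varint 1: bytes[0:3] = CA A1 63 -> value 1626314 (3 byte(s))
  byte[3]=0xEC cont=1 payload=0x6C=108: acc |= 108<<0 -> acc=108 shift=7
  byte[4]=0xA1 cont=1 payload=0x21=33: acc |= 33<<7 -> acc=4332 shift=14
  byte[5]=0x30 cont=0 payload=0x30=48: acc |= 48<<14 -> acc=790764 shift=21 [end]
Varint 2: bytes[3:6] = EC A1 30 -> value 790764 (3 byte(s))
  byte[6]=0x86 cont=1 payload=0x06=6: acc |= 6<<0 -> acc=6 shift=7
  byte[7]=0x44 cont=0 payload=0x44=68: acc |= 68<<7 -> acc=8710 shift=14 [end]
Varint 3: bytes[6:8] = 86 44 -> value 8710 (2 byte(s))
  byte[8]=0x1A cont=0 payload=0x1A=26: acc |= 26<<0 -> acc=26 shift=7 [end]
Varint 4: bytes[8:9] = 1A -> value 26 (1 byte(s))

Answer: 8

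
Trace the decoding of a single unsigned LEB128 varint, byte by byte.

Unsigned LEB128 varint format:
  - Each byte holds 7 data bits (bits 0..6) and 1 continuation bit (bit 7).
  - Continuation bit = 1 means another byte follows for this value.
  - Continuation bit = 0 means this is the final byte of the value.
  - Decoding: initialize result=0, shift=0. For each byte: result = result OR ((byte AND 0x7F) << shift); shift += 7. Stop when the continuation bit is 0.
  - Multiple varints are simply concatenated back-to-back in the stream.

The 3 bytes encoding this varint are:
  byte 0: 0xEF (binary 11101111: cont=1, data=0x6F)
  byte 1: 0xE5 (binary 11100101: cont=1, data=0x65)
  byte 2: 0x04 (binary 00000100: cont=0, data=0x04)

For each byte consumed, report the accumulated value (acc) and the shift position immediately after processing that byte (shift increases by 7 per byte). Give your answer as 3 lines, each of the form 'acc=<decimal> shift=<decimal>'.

byte 0=0xEF: payload=0x6F=111, contrib = 111<<0 = 111; acc -> 111, shift -> 7
byte 1=0xE5: payload=0x65=101, contrib = 101<<7 = 12928; acc -> 13039, shift -> 14
byte 2=0x04: payload=0x04=4, contrib = 4<<14 = 65536; acc -> 78575, shift -> 21

Answer: acc=111 shift=7
acc=13039 shift=14
acc=78575 shift=21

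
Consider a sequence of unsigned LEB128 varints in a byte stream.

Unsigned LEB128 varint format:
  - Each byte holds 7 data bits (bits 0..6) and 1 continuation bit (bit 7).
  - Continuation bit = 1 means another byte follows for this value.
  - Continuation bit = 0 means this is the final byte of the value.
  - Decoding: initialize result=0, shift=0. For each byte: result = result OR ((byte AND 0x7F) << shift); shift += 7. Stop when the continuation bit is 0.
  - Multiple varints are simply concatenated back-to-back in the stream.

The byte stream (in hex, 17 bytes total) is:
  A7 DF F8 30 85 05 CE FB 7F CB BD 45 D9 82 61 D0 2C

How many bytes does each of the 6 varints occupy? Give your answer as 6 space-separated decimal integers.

  byte[0]=0xA7 cont=1 payload=0x27=39: acc |= 39<<0 -> acc=39 shift=7
  byte[1]=0xDF cont=1 payload=0x5F=95: acc |= 95<<7 -> acc=12199 shift=14
  byte[2]=0xF8 cont=1 payload=0x78=120: acc |= 120<<14 -> acc=1978279 shift=21
  byte[3]=0x30 cont=0 payload=0x30=48: acc |= 48<<21 -> acc=102641575 shift=28 [end]
Varint 1: bytes[0:4] = A7 DF F8 30 -> value 102641575 (4 byte(s))
  byte[4]=0x85 cont=1 payload=0x05=5: acc |= 5<<0 -> acc=5 shift=7
  byte[5]=0x05 cont=0 payload=0x05=5: acc |= 5<<7 -> acc=645 shift=14 [end]
Varint 2: bytes[4:6] = 85 05 -> value 645 (2 byte(s))
  byte[6]=0xCE cont=1 payload=0x4E=78: acc |= 78<<0 -> acc=78 shift=7
  byte[7]=0xFB cont=1 payload=0x7B=123: acc |= 123<<7 -> acc=15822 shift=14
  byte[8]=0x7F cont=0 payload=0x7F=127: acc |= 127<<14 -> acc=2096590 shift=21 [end]
Varint 3: bytes[6:9] = CE FB 7F -> value 2096590 (3 byte(s))
  byte[9]=0xCB cont=1 payload=0x4B=75: acc |= 75<<0 -> acc=75 shift=7
  byte[10]=0xBD cont=1 payload=0x3D=61: acc |= 61<<7 -> acc=7883 shift=14
  byte[11]=0x45 cont=0 payload=0x45=69: acc |= 69<<14 -> acc=1138379 shift=21 [end]
Varint 4: bytes[9:12] = CB BD 45 -> value 1138379 (3 byte(s))
  byte[12]=0xD9 cont=1 payload=0x59=89: acc |= 89<<0 -> acc=89 shift=7
  byte[13]=0x82 cont=1 payload=0x02=2: acc |= 2<<7 -> acc=345 shift=14
  byte[14]=0x61 cont=0 payload=0x61=97: acc |= 97<<14 -> acc=1589593 shift=21 [end]
Varint 5: bytes[12:15] = D9 82 61 -> value 1589593 (3 byte(s))
  byte[15]=0xD0 cont=1 payload=0x50=80: acc |= 80<<0 -> acc=80 shift=7
  byte[16]=0x2C cont=0 payload=0x2C=44: acc |= 44<<7 -> acc=5712 shift=14 [end]
Varint 6: bytes[15:17] = D0 2C -> value 5712 (2 byte(s))

Answer: 4 2 3 3 3 2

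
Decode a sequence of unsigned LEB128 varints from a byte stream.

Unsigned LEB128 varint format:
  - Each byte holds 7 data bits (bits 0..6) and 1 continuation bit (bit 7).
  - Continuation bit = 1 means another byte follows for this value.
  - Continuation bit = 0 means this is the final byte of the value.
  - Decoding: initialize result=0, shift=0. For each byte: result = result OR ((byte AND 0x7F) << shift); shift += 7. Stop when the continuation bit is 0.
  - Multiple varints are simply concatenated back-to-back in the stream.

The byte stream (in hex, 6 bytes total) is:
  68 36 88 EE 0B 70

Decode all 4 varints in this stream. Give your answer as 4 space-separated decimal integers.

  byte[0]=0x68 cont=0 payload=0x68=104: acc |= 104<<0 -> acc=104 shift=7 [end]
Varint 1: bytes[0:1] = 68 -> value 104 (1 byte(s))
  byte[1]=0x36 cont=0 payload=0x36=54: acc |= 54<<0 -> acc=54 shift=7 [end]
Varint 2: bytes[1:2] = 36 -> value 54 (1 byte(s))
  byte[2]=0x88 cont=1 payload=0x08=8: acc |= 8<<0 -> acc=8 shift=7
  byte[3]=0xEE cont=1 payload=0x6E=110: acc |= 110<<7 -> acc=14088 shift=14
  byte[4]=0x0B cont=0 payload=0x0B=11: acc |= 11<<14 -> acc=194312 shift=21 [end]
Varint 3: bytes[2:5] = 88 EE 0B -> value 194312 (3 byte(s))
  byte[5]=0x70 cont=0 payload=0x70=112: acc |= 112<<0 -> acc=112 shift=7 [end]
Varint 4: bytes[5:6] = 70 -> value 112 (1 byte(s))

Answer: 104 54 194312 112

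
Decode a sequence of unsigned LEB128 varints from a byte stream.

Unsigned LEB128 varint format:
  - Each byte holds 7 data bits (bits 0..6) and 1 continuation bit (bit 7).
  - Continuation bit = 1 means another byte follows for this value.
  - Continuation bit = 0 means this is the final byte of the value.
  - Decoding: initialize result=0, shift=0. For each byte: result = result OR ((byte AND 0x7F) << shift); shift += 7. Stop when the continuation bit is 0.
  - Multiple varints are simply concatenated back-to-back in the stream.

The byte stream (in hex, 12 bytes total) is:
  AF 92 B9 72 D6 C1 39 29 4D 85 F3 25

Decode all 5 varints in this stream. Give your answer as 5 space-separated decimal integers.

Answer: 240011567 942294 41 77 620933

Derivation:
  byte[0]=0xAF cont=1 payload=0x2F=47: acc |= 47<<0 -> acc=47 shift=7
  byte[1]=0x92 cont=1 payload=0x12=18: acc |= 18<<7 -> acc=2351 shift=14
  byte[2]=0xB9 cont=1 payload=0x39=57: acc |= 57<<14 -> acc=936239 shift=21
  byte[3]=0x72 cont=0 payload=0x72=114: acc |= 114<<21 -> acc=240011567 shift=28 [end]
Varint 1: bytes[0:4] = AF 92 B9 72 -> value 240011567 (4 byte(s))
  byte[4]=0xD6 cont=1 payload=0x56=86: acc |= 86<<0 -> acc=86 shift=7
  byte[5]=0xC1 cont=1 payload=0x41=65: acc |= 65<<7 -> acc=8406 shift=14
  byte[6]=0x39 cont=0 payload=0x39=57: acc |= 57<<14 -> acc=942294 shift=21 [end]
Varint 2: bytes[4:7] = D6 C1 39 -> value 942294 (3 byte(s))
  byte[7]=0x29 cont=0 payload=0x29=41: acc |= 41<<0 -> acc=41 shift=7 [end]
Varint 3: bytes[7:8] = 29 -> value 41 (1 byte(s))
  byte[8]=0x4D cont=0 payload=0x4D=77: acc |= 77<<0 -> acc=77 shift=7 [end]
Varint 4: bytes[8:9] = 4D -> value 77 (1 byte(s))
  byte[9]=0x85 cont=1 payload=0x05=5: acc |= 5<<0 -> acc=5 shift=7
  byte[10]=0xF3 cont=1 payload=0x73=115: acc |= 115<<7 -> acc=14725 shift=14
  byte[11]=0x25 cont=0 payload=0x25=37: acc |= 37<<14 -> acc=620933 shift=21 [end]
Varint 5: bytes[9:12] = 85 F3 25 -> value 620933 (3 byte(s))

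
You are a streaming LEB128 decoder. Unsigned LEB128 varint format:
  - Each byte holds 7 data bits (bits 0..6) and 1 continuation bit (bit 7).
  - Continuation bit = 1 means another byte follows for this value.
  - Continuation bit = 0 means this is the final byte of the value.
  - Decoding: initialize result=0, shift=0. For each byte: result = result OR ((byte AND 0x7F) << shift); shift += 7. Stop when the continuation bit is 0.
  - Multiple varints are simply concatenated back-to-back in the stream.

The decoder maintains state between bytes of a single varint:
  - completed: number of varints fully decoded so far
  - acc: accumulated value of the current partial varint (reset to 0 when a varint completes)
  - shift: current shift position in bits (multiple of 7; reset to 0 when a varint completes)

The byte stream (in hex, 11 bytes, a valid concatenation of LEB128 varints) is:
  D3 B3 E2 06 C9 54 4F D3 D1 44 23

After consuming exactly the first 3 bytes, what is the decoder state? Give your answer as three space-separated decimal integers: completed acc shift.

Answer: 0 1612243 21

Derivation:
byte[0]=0xD3 cont=1 payload=0x53: acc |= 83<<0 -> completed=0 acc=83 shift=7
byte[1]=0xB3 cont=1 payload=0x33: acc |= 51<<7 -> completed=0 acc=6611 shift=14
byte[2]=0xE2 cont=1 payload=0x62: acc |= 98<<14 -> completed=0 acc=1612243 shift=21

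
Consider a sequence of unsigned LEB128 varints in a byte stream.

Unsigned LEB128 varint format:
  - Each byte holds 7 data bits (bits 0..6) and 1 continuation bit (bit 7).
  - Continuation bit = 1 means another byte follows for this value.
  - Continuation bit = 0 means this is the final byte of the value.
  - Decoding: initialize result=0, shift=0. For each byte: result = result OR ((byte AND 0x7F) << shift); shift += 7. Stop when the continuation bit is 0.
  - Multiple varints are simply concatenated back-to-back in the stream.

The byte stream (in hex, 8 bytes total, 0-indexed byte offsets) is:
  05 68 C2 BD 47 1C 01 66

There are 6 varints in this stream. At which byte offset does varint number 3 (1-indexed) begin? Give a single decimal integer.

Answer: 2

Derivation:
  byte[0]=0x05 cont=0 payload=0x05=5: acc |= 5<<0 -> acc=5 shift=7 [end]
Varint 1: bytes[0:1] = 05 -> value 5 (1 byte(s))
  byte[1]=0x68 cont=0 payload=0x68=104: acc |= 104<<0 -> acc=104 shift=7 [end]
Varint 2: bytes[1:2] = 68 -> value 104 (1 byte(s))
  byte[2]=0xC2 cont=1 payload=0x42=66: acc |= 66<<0 -> acc=66 shift=7
  byte[3]=0xBD cont=1 payload=0x3D=61: acc |= 61<<7 -> acc=7874 shift=14
  byte[4]=0x47 cont=0 payload=0x47=71: acc |= 71<<14 -> acc=1171138 shift=21 [end]
Varint 3: bytes[2:5] = C2 BD 47 -> value 1171138 (3 byte(s))
  byte[5]=0x1C cont=0 payload=0x1C=28: acc |= 28<<0 -> acc=28 shift=7 [end]
Varint 4: bytes[5:6] = 1C -> value 28 (1 byte(s))
  byte[6]=0x01 cont=0 payload=0x01=1: acc |= 1<<0 -> acc=1 shift=7 [end]
Varint 5: bytes[6:7] = 01 -> value 1 (1 byte(s))
  byte[7]=0x66 cont=0 payload=0x66=102: acc |= 102<<0 -> acc=102 shift=7 [end]
Varint 6: bytes[7:8] = 66 -> value 102 (1 byte(s))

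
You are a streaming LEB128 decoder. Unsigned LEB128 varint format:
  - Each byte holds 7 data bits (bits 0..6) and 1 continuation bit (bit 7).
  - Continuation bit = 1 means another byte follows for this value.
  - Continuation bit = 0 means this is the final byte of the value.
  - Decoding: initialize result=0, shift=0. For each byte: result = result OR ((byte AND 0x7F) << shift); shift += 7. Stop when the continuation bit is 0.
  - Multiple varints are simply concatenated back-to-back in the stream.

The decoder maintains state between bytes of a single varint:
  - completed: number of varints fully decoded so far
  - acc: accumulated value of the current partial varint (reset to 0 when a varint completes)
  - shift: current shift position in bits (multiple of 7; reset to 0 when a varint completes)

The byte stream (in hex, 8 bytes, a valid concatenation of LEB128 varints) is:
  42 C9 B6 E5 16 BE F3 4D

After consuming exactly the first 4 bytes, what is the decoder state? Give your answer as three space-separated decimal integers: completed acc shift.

Answer: 1 1661769 21

Derivation:
byte[0]=0x42 cont=0 payload=0x42: varint #1 complete (value=66); reset -> completed=1 acc=0 shift=0
byte[1]=0xC9 cont=1 payload=0x49: acc |= 73<<0 -> completed=1 acc=73 shift=7
byte[2]=0xB6 cont=1 payload=0x36: acc |= 54<<7 -> completed=1 acc=6985 shift=14
byte[3]=0xE5 cont=1 payload=0x65: acc |= 101<<14 -> completed=1 acc=1661769 shift=21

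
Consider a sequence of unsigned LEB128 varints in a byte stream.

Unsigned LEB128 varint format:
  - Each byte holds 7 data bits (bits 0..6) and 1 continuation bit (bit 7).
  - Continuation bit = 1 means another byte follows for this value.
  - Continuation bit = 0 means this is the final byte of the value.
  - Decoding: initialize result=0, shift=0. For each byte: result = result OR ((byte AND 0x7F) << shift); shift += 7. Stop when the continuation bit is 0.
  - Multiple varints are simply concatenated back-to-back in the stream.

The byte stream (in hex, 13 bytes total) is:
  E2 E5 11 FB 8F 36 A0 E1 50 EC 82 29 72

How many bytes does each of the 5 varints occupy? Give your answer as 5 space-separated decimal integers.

  byte[0]=0xE2 cont=1 payload=0x62=98: acc |= 98<<0 -> acc=98 shift=7
  byte[1]=0xE5 cont=1 payload=0x65=101: acc |= 101<<7 -> acc=13026 shift=14
  byte[2]=0x11 cont=0 payload=0x11=17: acc |= 17<<14 -> acc=291554 shift=21 [end]
Varint 1: bytes[0:3] = E2 E5 11 -> value 291554 (3 byte(s))
  byte[3]=0xFB cont=1 payload=0x7B=123: acc |= 123<<0 -> acc=123 shift=7
  byte[4]=0x8F cont=1 payload=0x0F=15: acc |= 15<<7 -> acc=2043 shift=14
  byte[5]=0x36 cont=0 payload=0x36=54: acc |= 54<<14 -> acc=886779 shift=21 [end]
Varint 2: bytes[3:6] = FB 8F 36 -> value 886779 (3 byte(s))
  byte[6]=0xA0 cont=1 payload=0x20=32: acc |= 32<<0 -> acc=32 shift=7
  byte[7]=0xE1 cont=1 payload=0x61=97: acc |= 97<<7 -> acc=12448 shift=14
  byte[8]=0x50 cont=0 payload=0x50=80: acc |= 80<<14 -> acc=1323168 shift=21 [end]
Varint 3: bytes[6:9] = A0 E1 50 -> value 1323168 (3 byte(s))
  byte[9]=0xEC cont=1 payload=0x6C=108: acc |= 108<<0 -> acc=108 shift=7
  byte[10]=0x82 cont=1 payload=0x02=2: acc |= 2<<7 -> acc=364 shift=14
  byte[11]=0x29 cont=0 payload=0x29=41: acc |= 41<<14 -> acc=672108 shift=21 [end]
Varint 4: bytes[9:12] = EC 82 29 -> value 672108 (3 byte(s))
  byte[12]=0x72 cont=0 payload=0x72=114: acc |= 114<<0 -> acc=114 shift=7 [end]
Varint 5: bytes[12:13] = 72 -> value 114 (1 byte(s))

Answer: 3 3 3 3 1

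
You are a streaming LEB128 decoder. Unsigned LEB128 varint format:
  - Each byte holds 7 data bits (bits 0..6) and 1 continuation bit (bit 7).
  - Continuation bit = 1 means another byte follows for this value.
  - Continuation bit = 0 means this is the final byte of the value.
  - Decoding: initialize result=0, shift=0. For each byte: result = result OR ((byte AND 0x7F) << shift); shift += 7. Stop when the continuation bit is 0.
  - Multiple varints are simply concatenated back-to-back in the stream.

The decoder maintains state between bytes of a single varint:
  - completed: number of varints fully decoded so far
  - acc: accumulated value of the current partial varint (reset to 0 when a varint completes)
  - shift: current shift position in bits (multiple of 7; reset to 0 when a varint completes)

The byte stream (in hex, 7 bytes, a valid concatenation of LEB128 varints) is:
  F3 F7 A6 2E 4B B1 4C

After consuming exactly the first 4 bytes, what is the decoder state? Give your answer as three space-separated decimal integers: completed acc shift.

Answer: 1 0 0

Derivation:
byte[0]=0xF3 cont=1 payload=0x73: acc |= 115<<0 -> completed=0 acc=115 shift=7
byte[1]=0xF7 cont=1 payload=0x77: acc |= 119<<7 -> completed=0 acc=15347 shift=14
byte[2]=0xA6 cont=1 payload=0x26: acc |= 38<<14 -> completed=0 acc=637939 shift=21
byte[3]=0x2E cont=0 payload=0x2E: varint #1 complete (value=97106931); reset -> completed=1 acc=0 shift=0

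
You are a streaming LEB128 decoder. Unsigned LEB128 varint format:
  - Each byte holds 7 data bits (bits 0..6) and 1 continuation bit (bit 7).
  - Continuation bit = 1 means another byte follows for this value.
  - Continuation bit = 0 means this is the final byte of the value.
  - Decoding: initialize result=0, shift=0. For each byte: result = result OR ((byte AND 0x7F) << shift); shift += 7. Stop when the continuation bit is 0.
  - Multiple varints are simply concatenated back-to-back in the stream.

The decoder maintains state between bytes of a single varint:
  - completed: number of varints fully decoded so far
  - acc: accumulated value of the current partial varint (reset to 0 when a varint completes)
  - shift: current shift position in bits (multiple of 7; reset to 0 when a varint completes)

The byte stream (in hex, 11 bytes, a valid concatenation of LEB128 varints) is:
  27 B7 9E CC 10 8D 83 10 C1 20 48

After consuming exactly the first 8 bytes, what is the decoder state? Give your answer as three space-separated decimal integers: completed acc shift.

Answer: 3 0 0

Derivation:
byte[0]=0x27 cont=0 payload=0x27: varint #1 complete (value=39); reset -> completed=1 acc=0 shift=0
byte[1]=0xB7 cont=1 payload=0x37: acc |= 55<<0 -> completed=1 acc=55 shift=7
byte[2]=0x9E cont=1 payload=0x1E: acc |= 30<<7 -> completed=1 acc=3895 shift=14
byte[3]=0xCC cont=1 payload=0x4C: acc |= 76<<14 -> completed=1 acc=1249079 shift=21
byte[4]=0x10 cont=0 payload=0x10: varint #2 complete (value=34803511); reset -> completed=2 acc=0 shift=0
byte[5]=0x8D cont=1 payload=0x0D: acc |= 13<<0 -> completed=2 acc=13 shift=7
byte[6]=0x83 cont=1 payload=0x03: acc |= 3<<7 -> completed=2 acc=397 shift=14
byte[7]=0x10 cont=0 payload=0x10: varint #3 complete (value=262541); reset -> completed=3 acc=0 shift=0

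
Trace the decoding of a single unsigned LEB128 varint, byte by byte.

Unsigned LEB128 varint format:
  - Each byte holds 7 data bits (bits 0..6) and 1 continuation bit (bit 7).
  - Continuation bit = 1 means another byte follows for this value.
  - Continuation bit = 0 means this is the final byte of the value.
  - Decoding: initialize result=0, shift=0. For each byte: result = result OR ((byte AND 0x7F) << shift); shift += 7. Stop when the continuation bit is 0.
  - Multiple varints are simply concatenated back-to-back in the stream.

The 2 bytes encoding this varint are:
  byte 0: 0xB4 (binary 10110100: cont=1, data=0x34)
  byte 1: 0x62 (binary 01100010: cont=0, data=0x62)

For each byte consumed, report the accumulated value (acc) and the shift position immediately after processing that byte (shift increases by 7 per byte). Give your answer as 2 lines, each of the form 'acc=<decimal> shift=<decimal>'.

Answer: acc=52 shift=7
acc=12596 shift=14

Derivation:
byte 0=0xB4: payload=0x34=52, contrib = 52<<0 = 52; acc -> 52, shift -> 7
byte 1=0x62: payload=0x62=98, contrib = 98<<7 = 12544; acc -> 12596, shift -> 14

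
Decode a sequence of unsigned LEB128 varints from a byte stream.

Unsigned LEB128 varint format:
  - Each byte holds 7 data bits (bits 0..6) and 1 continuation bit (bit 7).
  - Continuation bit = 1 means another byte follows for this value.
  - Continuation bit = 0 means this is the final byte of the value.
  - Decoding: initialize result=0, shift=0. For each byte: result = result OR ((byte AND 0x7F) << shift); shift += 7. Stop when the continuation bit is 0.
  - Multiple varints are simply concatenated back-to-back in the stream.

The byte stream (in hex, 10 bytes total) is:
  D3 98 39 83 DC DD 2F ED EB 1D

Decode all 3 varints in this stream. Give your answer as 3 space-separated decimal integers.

  byte[0]=0xD3 cont=1 payload=0x53=83: acc |= 83<<0 -> acc=83 shift=7
  byte[1]=0x98 cont=1 payload=0x18=24: acc |= 24<<7 -> acc=3155 shift=14
  byte[2]=0x39 cont=0 payload=0x39=57: acc |= 57<<14 -> acc=937043 shift=21 [end]
Varint 1: bytes[0:3] = D3 98 39 -> value 937043 (3 byte(s))
  byte[3]=0x83 cont=1 payload=0x03=3: acc |= 3<<0 -> acc=3 shift=7
  byte[4]=0xDC cont=1 payload=0x5C=92: acc |= 92<<7 -> acc=11779 shift=14
  byte[5]=0xDD cont=1 payload=0x5D=93: acc |= 93<<14 -> acc=1535491 shift=21
  byte[6]=0x2F cont=0 payload=0x2F=47: acc |= 47<<21 -> acc=100101635 shift=28 [end]
Varint 2: bytes[3:7] = 83 DC DD 2F -> value 100101635 (4 byte(s))
  byte[7]=0xED cont=1 payload=0x6D=109: acc |= 109<<0 -> acc=109 shift=7
  byte[8]=0xEB cont=1 payload=0x6B=107: acc |= 107<<7 -> acc=13805 shift=14
  byte[9]=0x1D cont=0 payload=0x1D=29: acc |= 29<<14 -> acc=488941 shift=21 [end]
Varint 3: bytes[7:10] = ED EB 1D -> value 488941 (3 byte(s))

Answer: 937043 100101635 488941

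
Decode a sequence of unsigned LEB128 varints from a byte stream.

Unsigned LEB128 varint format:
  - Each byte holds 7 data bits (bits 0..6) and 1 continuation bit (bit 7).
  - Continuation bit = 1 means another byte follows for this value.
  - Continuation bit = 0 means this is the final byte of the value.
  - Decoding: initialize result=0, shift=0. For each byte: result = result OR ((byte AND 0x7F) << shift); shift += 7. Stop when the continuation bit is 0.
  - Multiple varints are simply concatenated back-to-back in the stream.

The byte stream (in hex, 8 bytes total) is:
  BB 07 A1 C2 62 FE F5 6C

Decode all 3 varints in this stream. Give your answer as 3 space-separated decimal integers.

  byte[0]=0xBB cont=1 payload=0x3B=59: acc |= 59<<0 -> acc=59 shift=7
  byte[1]=0x07 cont=0 payload=0x07=7: acc |= 7<<7 -> acc=955 shift=14 [end]
Varint 1: bytes[0:2] = BB 07 -> value 955 (2 byte(s))
  byte[2]=0xA1 cont=1 payload=0x21=33: acc |= 33<<0 -> acc=33 shift=7
  byte[3]=0xC2 cont=1 payload=0x42=66: acc |= 66<<7 -> acc=8481 shift=14
  byte[4]=0x62 cont=0 payload=0x62=98: acc |= 98<<14 -> acc=1614113 shift=21 [end]
Varint 2: bytes[2:5] = A1 C2 62 -> value 1614113 (3 byte(s))
  byte[5]=0xFE cont=1 payload=0x7E=126: acc |= 126<<0 -> acc=126 shift=7
  byte[6]=0xF5 cont=1 payload=0x75=117: acc |= 117<<7 -> acc=15102 shift=14
  byte[7]=0x6C cont=0 payload=0x6C=108: acc |= 108<<14 -> acc=1784574 shift=21 [end]
Varint 3: bytes[5:8] = FE F5 6C -> value 1784574 (3 byte(s))

Answer: 955 1614113 1784574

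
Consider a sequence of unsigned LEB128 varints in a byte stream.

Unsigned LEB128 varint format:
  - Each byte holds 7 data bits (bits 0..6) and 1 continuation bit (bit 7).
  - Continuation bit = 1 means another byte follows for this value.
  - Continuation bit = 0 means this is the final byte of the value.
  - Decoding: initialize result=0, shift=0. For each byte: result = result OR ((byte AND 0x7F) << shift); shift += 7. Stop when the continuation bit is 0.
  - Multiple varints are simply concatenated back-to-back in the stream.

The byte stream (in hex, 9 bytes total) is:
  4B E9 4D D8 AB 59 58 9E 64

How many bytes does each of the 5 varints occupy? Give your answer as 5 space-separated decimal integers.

  byte[0]=0x4B cont=0 payload=0x4B=75: acc |= 75<<0 -> acc=75 shift=7 [end]
Varint 1: bytes[0:1] = 4B -> value 75 (1 byte(s))
  byte[1]=0xE9 cont=1 payload=0x69=105: acc |= 105<<0 -> acc=105 shift=7
  byte[2]=0x4D cont=0 payload=0x4D=77: acc |= 77<<7 -> acc=9961 shift=14 [end]
Varint 2: bytes[1:3] = E9 4D -> value 9961 (2 byte(s))
  byte[3]=0xD8 cont=1 payload=0x58=88: acc |= 88<<0 -> acc=88 shift=7
  byte[4]=0xAB cont=1 payload=0x2B=43: acc |= 43<<7 -> acc=5592 shift=14
  byte[5]=0x59 cont=0 payload=0x59=89: acc |= 89<<14 -> acc=1463768 shift=21 [end]
Varint 3: bytes[3:6] = D8 AB 59 -> value 1463768 (3 byte(s))
  byte[6]=0x58 cont=0 payload=0x58=88: acc |= 88<<0 -> acc=88 shift=7 [end]
Varint 4: bytes[6:7] = 58 -> value 88 (1 byte(s))
  byte[7]=0x9E cont=1 payload=0x1E=30: acc |= 30<<0 -> acc=30 shift=7
  byte[8]=0x64 cont=0 payload=0x64=100: acc |= 100<<7 -> acc=12830 shift=14 [end]
Varint 5: bytes[7:9] = 9E 64 -> value 12830 (2 byte(s))

Answer: 1 2 3 1 2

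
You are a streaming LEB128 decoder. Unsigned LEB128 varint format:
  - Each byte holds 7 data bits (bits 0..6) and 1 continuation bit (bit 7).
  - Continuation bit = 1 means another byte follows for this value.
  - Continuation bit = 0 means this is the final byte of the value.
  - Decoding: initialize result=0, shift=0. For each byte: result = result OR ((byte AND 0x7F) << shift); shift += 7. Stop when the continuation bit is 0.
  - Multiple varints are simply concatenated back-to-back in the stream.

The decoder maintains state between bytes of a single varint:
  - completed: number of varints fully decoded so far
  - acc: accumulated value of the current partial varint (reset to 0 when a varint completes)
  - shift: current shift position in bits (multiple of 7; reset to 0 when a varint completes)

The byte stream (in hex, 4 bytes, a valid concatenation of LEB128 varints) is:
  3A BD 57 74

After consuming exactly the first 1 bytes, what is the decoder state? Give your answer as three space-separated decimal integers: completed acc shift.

byte[0]=0x3A cont=0 payload=0x3A: varint #1 complete (value=58); reset -> completed=1 acc=0 shift=0

Answer: 1 0 0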